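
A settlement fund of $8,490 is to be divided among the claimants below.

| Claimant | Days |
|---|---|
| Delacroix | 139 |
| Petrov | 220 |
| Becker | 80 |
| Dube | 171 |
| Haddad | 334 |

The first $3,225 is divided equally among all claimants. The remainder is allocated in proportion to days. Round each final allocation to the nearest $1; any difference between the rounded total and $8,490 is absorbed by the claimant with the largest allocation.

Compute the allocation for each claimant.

Delacroix: $1,420 · Petrov: $1,872 · Becker: $1,091 · Dube: $1,599 · Haddad: $2,508

$3,225 shared equally gives $645 per claimant.
Remainder $5,265 by days (total 944): Delacroix 775.25 → $775; Petrov 1,227.01 → $1,227; Becker 446.19 → $446; Dube 953.72 → $954; Haddad 1,862.83 → $1,863.
Totals: Delacroix $645 + $775 = $1,420; Petrov $645 + $1,227 = $1,872; Becker $645 + $446 = $1,091; Dube $645 + $954 = $1,599; Haddad $645 + $1,863 = $2,508.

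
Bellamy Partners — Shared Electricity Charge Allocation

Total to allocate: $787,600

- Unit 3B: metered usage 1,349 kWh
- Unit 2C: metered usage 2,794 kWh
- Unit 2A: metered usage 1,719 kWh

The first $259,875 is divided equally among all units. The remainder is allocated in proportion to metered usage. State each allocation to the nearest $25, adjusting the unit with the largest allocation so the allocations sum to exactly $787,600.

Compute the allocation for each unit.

Unit 3B: $208,075 | Unit 2C: $338,150 | Unit 2A: $241,375

First tranche $259,875 split equally: $86,625 each.
Remainder $527,725 by metered usage (total 5,862): Unit 3B 121,443.37 → $121,450; Unit 2C 251,529.11 → $251,525; Unit 2A 154,752.52 → $154,750.
Totals: Unit 3B $86,625 + $121,450 = $208,075; Unit 2C $86,625 + $251,525 = $338,150; Unit 2A $86,625 + $154,750 = $241,375.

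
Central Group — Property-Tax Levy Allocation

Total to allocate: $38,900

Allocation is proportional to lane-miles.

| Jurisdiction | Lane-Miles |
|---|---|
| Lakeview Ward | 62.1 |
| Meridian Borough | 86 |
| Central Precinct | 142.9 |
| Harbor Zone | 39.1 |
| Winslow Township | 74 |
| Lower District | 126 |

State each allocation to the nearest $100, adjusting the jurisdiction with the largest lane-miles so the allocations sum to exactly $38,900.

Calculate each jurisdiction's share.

Total lane-miles = 62.1 + 86 + 142.9 + 39.1 + 74 + 126 = 530.1.
Unrounded shares: Lakeview Ward 4,557.05; Meridian Borough 6,310.88; Central Precinct 10,486.34; Harbor Zone 2,869.25; Winslow Township 5,430.30; Lower District 9,246.18.
After rounding ($100): Lakeview Ward $4,600; Meridian Borough $6,300; Central Precinct $10,500; Harbor Zone $2,900; Winslow Township $5,400; Lower District $9,200. Sum = $38,900.
Sum already equals the total — no adjustment.

Lakeview Ward: $4,600 | Meridian Borough: $6,300 | Central Precinct: $10,500 | Harbor Zone: $2,900 | Winslow Township: $5,400 | Lower District: $9,200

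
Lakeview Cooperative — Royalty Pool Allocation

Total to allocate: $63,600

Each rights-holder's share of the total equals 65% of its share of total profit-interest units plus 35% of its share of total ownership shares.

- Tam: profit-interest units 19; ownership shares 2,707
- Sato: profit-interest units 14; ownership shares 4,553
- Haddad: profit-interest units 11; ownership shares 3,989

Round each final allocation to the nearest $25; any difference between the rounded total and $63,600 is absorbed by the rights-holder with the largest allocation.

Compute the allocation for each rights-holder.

Tam: $23,200; Sato: $22,175; Haddad: $18,225

Totals — profit-interest units 44, ownership shares 11,249.
Combined weights (65% profit-interest units + 35% ownership shares): Tam 0.3649; Sato 0.3485; Haddad 0.2866.
Proportional shares: Tam 23,208.09; Sato 22,163.31; Haddad 18,228.60.
After rounding ($25): Tam $23,200; Sato $22,175; Haddad $18,225. Sum = $63,600.
No rounding difference to absorb.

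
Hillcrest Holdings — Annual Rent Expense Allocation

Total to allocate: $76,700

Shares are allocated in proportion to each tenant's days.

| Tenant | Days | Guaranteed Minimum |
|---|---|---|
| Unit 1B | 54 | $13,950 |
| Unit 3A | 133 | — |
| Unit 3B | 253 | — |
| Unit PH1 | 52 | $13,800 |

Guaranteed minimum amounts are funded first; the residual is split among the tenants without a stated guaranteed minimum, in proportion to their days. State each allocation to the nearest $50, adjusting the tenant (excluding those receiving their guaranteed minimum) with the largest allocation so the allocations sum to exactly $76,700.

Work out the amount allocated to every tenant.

Unit 1B: $13,950; Unit 3A: $16,850; Unit 3B: $32,100; Unit PH1: $13,800

Fund the minimums — Unit 1B $13,950; Unit PH1 $13,800. Balance $48,950.
Balance split over remaining days 386: Unit 3A 16,866.19 → $16,850; Unit 3B 32,083.81 → $32,100.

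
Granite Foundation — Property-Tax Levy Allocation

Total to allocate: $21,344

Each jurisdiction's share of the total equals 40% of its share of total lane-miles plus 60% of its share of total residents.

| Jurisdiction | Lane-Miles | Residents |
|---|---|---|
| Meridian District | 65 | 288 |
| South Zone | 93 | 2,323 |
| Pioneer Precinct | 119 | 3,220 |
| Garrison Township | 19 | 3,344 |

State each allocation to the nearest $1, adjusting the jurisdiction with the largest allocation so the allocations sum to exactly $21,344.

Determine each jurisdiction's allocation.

Lane-miles total 296; residents total 9,175.
Blended shares (40% lane-miles + 60% residents): Meridian District 0.1067; South Zone 0.2776; Pioneer Precinct 0.3714; Garrison Township 0.2444.
Raw shares: Meridian District 2,276.80; South Zone 5,924.85; Pioneer Precinct 7,926.80; Garrison Township 5,215.55.
After rounding ($1): Meridian District $2,277; South Zone $5,925; Pioneer Precinct $7,927; Garrison Township $5,216. Sum = $21,345.
Difference $21,344 − $21,345 = −$1 applied to largest allocation (Pioneer Precinct): Pioneer Precinct becomes $7,926.

Meridian District: $2,277 · South Zone: $5,925 · Pioneer Precinct: $7,926 · Garrison Township: $5,216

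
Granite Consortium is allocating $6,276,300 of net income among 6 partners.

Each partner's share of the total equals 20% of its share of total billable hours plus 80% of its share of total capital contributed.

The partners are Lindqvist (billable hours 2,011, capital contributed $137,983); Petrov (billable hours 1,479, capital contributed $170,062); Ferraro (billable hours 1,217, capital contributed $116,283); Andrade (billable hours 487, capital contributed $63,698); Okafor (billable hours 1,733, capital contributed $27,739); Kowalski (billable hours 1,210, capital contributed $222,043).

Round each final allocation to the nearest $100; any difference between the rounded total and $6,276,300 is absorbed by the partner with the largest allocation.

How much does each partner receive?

Lindqvist: $1,249,300 | Petrov: $1,385,500 | Ferraro: $979,100 | Andrade: $508,600 | Okafor: $456,100 | Kowalski: $1,697,700

Billable hours total 8,137; capital contributed total 737,808.
Combined weights (20% billable hours + 80% capital contributed): Lindqvist 0.1990; Petrov 0.2207; Ferraro 0.1560; Andrade 0.0810; Okafor 0.0727; Kowalski 0.2705.
Raw shares: Lindqvist 1,249,250.62; Petrov 1,385,490.02; Ferraro 979,087.61; Andrade 508,614.44; Okafor 456,116.00; Kowalski 1,697,741.32.
Rounded to nearest $100: Lindqvist $1,249,300; Petrov $1,385,500; Ferraro $979,100; Andrade $508,600; Okafor $456,100; Kowalski $1,697,700. Sum = $6,276,300.
No rounding difference to absorb.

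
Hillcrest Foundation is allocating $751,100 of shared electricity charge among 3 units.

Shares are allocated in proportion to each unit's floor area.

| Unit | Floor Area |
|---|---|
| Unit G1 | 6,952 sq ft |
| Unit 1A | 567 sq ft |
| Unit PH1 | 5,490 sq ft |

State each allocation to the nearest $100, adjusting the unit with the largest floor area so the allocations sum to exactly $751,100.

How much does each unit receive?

Unit G1: $401,400 · Unit 1A: $32,700 · Unit PH1: $317,000

Sum of floor area: 6,952 + 567 + 5,490 = 13,009.
Unrounded shares: Unit G1 401,387.29; Unit 1A 32,736.85; Unit PH1 316,975.86.
At nearest $100: Unit G1 $401,400; Unit 1A $32,700; Unit PH1 $317,000. Sum = $751,100.
Rounded total matches; no reconciliation needed.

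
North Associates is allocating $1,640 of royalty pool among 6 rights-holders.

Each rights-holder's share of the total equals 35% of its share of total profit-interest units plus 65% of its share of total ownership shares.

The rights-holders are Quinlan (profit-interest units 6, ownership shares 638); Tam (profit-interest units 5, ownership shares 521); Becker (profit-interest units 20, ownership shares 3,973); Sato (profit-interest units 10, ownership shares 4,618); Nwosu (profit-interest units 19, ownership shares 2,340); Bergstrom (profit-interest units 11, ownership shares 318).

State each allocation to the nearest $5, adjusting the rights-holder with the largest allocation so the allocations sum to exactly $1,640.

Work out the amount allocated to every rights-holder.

Totals — profit-interest units 71, ownership shares 12,408.
Composite weights (35% profit-interest units + 65% ownership shares): Quinlan 0.0630; Tam 0.0519; Becker 0.3067; Sato 0.2912; Nwosu 0.2162; Bergstrom 0.0709.
Pro-rata amounts: Quinlan 103.32; Tam 85.18; Becker 503.02; Sato 477.59; Nwosu 354.64; Bergstrom 116.25.
At nearest $5: Quinlan $105; Tam $85; Becker $505; Sato $480; Nwosu $355; Bergstrom $115. Sum = $1,645.
Difference $1,640 − $1,645 = −$5 applied to largest allocation (Becker): Becker becomes $500.

Quinlan: $105 | Tam: $85 | Becker: $500 | Sato: $480 | Nwosu: $355 | Bergstrom: $115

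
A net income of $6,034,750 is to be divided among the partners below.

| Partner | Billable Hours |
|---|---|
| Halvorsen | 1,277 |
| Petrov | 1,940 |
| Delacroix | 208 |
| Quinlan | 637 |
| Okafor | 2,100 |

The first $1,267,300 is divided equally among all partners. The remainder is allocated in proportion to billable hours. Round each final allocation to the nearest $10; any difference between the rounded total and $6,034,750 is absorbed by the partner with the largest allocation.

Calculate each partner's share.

Halvorsen: $1,241,460; Petrov: $1,754,410; Delacroix: $414,390; Quinlan: $746,300; Okafor: $1,878,190

Equal tier: $1,267,300 ÷ 5 = $253,460 apiece.
Remainder $4,767,450 by billable hours (total 6,162): Halvorsen 987,996.37 → $988,000; Petrov 1,500,949.85 → $1,500,950; Delacroix 160,926.58 → $160,930; Quinlan 492,837.66 → $492,840; Okafor 1,624,739.53 → $1,624,740.
Rounding difference −$10 on remainder applied to Okafor.
Totals: Halvorsen $253,460 + $988,000 = $1,241,460; Petrov $253,460 + $1,500,950 = $1,754,410; Delacroix $253,460 + $160,930 = $414,390; Quinlan $253,460 + $492,840 = $746,300; Okafor $253,460 + $1,624,730 = $1,878,190.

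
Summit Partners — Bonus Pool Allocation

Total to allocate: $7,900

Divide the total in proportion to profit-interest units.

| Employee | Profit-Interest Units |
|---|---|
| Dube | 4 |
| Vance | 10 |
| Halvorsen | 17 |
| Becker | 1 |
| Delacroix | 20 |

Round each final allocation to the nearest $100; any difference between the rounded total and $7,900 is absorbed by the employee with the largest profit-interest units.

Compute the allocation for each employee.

Profit-interest units total: 4 + 10 + 17 + 1 + 20 = 52.
Unrounded shares: Dube 607.69; Vance 1,519.23; Halvorsen 2,582.69; Becker 151.92; Delacroix 3,038.46.
At nearest $100: Dube $600; Vance $1,500; Halvorsen $2,600; Becker $200; Delacroix $3,000. Sum = $7,900.
Rounded total matches; no reconciliation needed.

Dube: $600 | Vance: $1,500 | Halvorsen: $2,600 | Becker: $200 | Delacroix: $3,000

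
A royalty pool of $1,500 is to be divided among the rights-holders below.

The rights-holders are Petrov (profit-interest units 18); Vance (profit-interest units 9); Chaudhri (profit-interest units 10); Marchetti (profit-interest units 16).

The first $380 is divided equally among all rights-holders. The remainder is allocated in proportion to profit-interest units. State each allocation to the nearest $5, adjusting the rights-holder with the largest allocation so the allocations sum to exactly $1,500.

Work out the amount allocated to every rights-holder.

First tranche $380 split equally: $95 each.
Remainder $1,120 by profit-interest units (total 53): Petrov 380.38 → $380; Vance 190.19 → $190; Chaudhri 211.32 → $210; Marchetti 338.11 → $340.
Totals: Petrov $95 + $380 = $475; Vance $95 + $190 = $285; Chaudhri $95 + $210 = $305; Marchetti $95 + $340 = $435.

Petrov: $475 · Vance: $285 · Chaudhri: $305 · Marchetti: $435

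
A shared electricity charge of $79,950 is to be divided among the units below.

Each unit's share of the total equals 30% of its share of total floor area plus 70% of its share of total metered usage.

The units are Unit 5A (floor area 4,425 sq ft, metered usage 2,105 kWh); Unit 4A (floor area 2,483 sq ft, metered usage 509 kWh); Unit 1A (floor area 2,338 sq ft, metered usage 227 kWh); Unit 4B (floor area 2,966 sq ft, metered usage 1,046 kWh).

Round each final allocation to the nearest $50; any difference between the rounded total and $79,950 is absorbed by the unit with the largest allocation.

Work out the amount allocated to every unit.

Unit 5A: $39,000 · Unit 4A: $12,200 · Unit 1A: $7,850 · Unit 4B: $20,900

Floor area total 12,212; metered usage total 3,887.
Blended shares (30% floor area + 70% metered usage): Unit 5A 0.4878; Unit 4A 0.1527; Unit 1A 0.0983; Unit 4B 0.2612.
Unrounded shares: Unit 5A 38,998.70; Unit 4A 12,205.32; Unit 1A 7,860.30; Unit 4B 20,885.68.
After rounding ($50): Unit 5A $39,000; Unit 4A $12,200; Unit 1A $7,850; Unit 4B $20,900. Sum = $79,950.
Sum already equals the total — no adjustment.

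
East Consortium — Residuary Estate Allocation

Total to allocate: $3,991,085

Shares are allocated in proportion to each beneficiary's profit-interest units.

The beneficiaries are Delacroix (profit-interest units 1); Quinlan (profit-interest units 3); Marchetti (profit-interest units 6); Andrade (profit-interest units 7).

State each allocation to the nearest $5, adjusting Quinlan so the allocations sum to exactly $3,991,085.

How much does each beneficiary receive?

Delacroix: $234,770 | Quinlan: $704,305 | Marchetti: $1,408,620 | Andrade: $1,643,390

Sum of profit-interest units: 17.
Raw shares: Delacroix 1/17 × $3,991,085 = 234,769.71; Quinlan 3/17 × $3,991,085 = 704,309.12; Marchetti 6/17 × $3,991,085 = 1,408,618.24; Andrade 7/17 × $3,991,085 = 1,643,387.94.
After rounding ($5): Delacroix $234,770; Quinlan $704,310; Marchetti $1,408,620; Andrade $1,643,390. Sum = $3,991,090.
Difference $3,991,085 − $3,991,090 = −$5 applied to Quinlan: Quinlan becomes $704,305.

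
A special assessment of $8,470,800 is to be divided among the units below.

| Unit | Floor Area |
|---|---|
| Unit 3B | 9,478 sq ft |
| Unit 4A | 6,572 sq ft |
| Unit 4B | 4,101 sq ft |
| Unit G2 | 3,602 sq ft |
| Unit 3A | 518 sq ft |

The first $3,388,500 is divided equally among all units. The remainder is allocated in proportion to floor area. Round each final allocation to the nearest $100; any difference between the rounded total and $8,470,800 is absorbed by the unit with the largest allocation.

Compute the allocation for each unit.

First tranche $3,388,500 split equally: $677,700 each.
Remainder $5,082,300 by floor area (total 24,271): Unit 3B 1,984,674.69 → $1,984,700; Unit 4A 1,376,163.97 → $1,376,200; Unit 4B 858,741.39 → $858,700; Unit G2 754,251.77 → $754,300; Unit 3A 108,468.19 → $108,500.
Rounding difference −$100 on remainder applied to Unit 3B.
Totals: Unit 3B $677,700 + $1,984,600 = $2,662,300; Unit 4A $677,700 + $1,376,200 = $2,053,900; Unit 4B $677,700 + $858,700 = $1,536,400; Unit G2 $677,700 + $754,300 = $1,432,000; Unit 3A $677,700 + $108,500 = $786,200.

Unit 3B: $2,662,300 | Unit 4A: $2,053,900 | Unit 4B: $1,536,400 | Unit G2: $1,432,000 | Unit 3A: $786,200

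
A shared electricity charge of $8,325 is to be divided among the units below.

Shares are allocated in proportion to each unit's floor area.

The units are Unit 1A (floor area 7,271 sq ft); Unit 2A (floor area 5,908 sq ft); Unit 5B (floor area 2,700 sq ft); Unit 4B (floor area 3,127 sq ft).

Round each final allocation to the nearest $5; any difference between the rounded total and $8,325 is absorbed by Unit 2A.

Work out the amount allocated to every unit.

Total floor area = 19,006.
Pro-rata amounts: Unit 1A 7,271/19,006 × $8,325 = 3,184.84; Unit 2A 5,908/19,006 × $8,325 = 2,587.82; Unit 5B 2,700/19,006 × $8,325 = 1,182.65; Unit 4B 3,127/19,006 × $8,325 = 1,369.69.
At nearest $5: Unit 1A $3,185; Unit 2A $2,590; Unit 5B $1,185; Unit 4B $1,370. Sum = $8,330.
Difference $8,325 − $8,330 = −$5 applied to Unit 2A: Unit 2A becomes $2,585.

Unit 1A: $3,185 · Unit 2A: $2,585 · Unit 5B: $1,185 · Unit 4B: $1,370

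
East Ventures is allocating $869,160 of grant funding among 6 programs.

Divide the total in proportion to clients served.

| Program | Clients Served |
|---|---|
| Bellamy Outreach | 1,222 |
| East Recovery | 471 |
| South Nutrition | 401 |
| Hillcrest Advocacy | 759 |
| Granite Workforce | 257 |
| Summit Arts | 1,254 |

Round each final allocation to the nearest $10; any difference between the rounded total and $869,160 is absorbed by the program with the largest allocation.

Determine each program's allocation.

Combined clients served = 4,364.
Raw shares: Bellamy Outreach 1,222/4,364 × $869,160 = 243,380.73; East Recovery 471/4,364 × $869,160 = 93,807.14; South Nutrition 401/4,364 × $869,160 = 79,865.53; Hillcrest Advocacy 759/4,364 × $869,160 = 151,166.92; Granite Workforce 257/4,364 × $869,160 = 51,185.64; Summit Arts 1,254/4,364 × $869,160 = 249,754.04.
At nearest $10: Bellamy Outreach $243,380; East Recovery $93,810; South Nutrition $79,870; Hillcrest Advocacy $151,170; Granite Workforce $51,190; Summit Arts $249,750. Sum = $869,170.
Difference $869,160 − $869,170 = −$10 applied to largest allocation (Summit Arts): Summit Arts becomes $249,740.

Bellamy Outreach: $243,380; East Recovery: $93,810; South Nutrition: $79,870; Hillcrest Advocacy: $151,170; Granite Workforce: $51,190; Summit Arts: $249,740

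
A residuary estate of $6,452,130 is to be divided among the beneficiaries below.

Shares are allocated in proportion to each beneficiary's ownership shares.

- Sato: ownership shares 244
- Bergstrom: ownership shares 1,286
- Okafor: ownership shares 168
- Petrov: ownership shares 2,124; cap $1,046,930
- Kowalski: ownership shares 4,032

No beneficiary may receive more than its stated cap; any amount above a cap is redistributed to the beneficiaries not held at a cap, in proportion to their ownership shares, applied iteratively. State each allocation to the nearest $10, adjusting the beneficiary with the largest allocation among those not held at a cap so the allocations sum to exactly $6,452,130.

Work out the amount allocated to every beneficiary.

Sato: $230,170 · Bergstrom: $1,213,100 · Okafor: $158,480 · Petrov: $1,046,930 · Kowalski: $3,803,450

Total ownership shares = 7,854.
Proportional shares (ignoring caps): Sato 200,448.14; Bergstrom 1,056,460.30; Okafor 138,013.48; Petrov 1,744,884.66; Kowalski 3,312,323.42.
Capped: Petrov ($1,046,930); residual $5,405,200 reallocated over remaining ownership shares 5,730.
Remaining shares: Sato 230,169.08 → $230,170; Bergstrom 1,213,104.22 → $1,213,100; Okafor 158,477.07 → $158,480; Kowalski 3,803,449.63 → $3,803,450.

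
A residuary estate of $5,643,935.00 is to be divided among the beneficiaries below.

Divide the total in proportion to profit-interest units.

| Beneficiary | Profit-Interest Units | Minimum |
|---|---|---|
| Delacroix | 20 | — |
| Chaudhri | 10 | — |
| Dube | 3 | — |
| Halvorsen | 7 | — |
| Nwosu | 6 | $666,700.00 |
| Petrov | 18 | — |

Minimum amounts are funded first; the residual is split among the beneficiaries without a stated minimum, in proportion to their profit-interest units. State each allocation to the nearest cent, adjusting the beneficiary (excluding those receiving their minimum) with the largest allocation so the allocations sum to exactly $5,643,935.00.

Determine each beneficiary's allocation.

Delacroix: $1,716,287.92 | Chaudhri: $858,143.97 | Dube: $257,443.19 | Halvorsen: $600,700.78 | Nwosu: $666,700.00 | Petrov: $1,544,659.14

Minimums first: Nwosu $666,700.00. Residual $4,977,235.00.
Residual split over remaining profit-interest units 58: Delacroix 1,716,287.9310 → $1,716,287.93; Chaudhri 858,143.9655 → $858,143.97; Dube 257,443.1897 → $257,443.19; Halvorsen 600,700.7759 → $600,700.78; Petrov 1,544,659.1379 → $1,544,659.14.
Rounding difference −$0.01 applied to Delacroix → $1,716,287.92.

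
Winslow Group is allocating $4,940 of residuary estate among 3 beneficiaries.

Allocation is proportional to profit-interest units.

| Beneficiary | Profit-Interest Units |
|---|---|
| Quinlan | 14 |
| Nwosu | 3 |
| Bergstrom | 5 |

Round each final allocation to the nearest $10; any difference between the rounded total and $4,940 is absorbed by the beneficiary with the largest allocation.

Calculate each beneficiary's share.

Combined profit-interest units = 22.
Unrounded shares: Quinlan 14/22 × $4,940 = 3,143.64; Nwosu 3/22 × $4,940 = 673.64; Bergstrom 5/22 × $4,940 = 1,122.73.
After rounding ($10): Quinlan $3,140; Nwosu $670; Bergstrom $1,120. Sum = $4,930.
Difference $4,940 − $4,930 = +$10 applied to largest allocation (Quinlan): Quinlan becomes $3,150.

Quinlan: $3,150; Nwosu: $670; Bergstrom: $1,120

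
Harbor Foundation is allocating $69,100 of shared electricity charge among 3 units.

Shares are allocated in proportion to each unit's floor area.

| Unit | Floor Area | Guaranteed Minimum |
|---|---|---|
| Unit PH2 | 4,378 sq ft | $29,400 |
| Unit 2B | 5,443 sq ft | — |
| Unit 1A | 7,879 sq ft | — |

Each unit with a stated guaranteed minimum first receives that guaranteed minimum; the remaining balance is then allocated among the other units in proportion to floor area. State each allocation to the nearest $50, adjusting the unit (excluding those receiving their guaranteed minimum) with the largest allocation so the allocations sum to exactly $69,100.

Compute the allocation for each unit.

Guaranteed amounts: Unit PH2 $29,400. Remaining pool $39,700.
Remaining pool split over remaining floor area 13,322: Unit 2B 16,220.32 → $16,200; Unit 1A 23,479.68 → $23,500.

Unit PH2: $29,400 · Unit 2B: $16,200 · Unit 1A: $23,500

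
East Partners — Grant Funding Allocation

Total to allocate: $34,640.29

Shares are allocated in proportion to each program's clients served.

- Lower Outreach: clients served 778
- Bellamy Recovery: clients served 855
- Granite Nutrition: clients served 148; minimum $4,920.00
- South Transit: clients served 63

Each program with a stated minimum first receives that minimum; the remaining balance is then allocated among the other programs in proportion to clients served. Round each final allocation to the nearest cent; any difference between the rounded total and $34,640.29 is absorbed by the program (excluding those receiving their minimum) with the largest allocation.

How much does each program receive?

Lower Outreach: $13,633.48 | Bellamy Recovery: $14,982.81 | Granite Nutrition: $4,920.00 | South Transit: $1,104.00

Minimums first: Granite Nutrition $4,920.00. Balance $29,720.29.
Balance split over remaining clients served 1,696: Lower Outreach 13,633.4821 → $13,633.48; Bellamy Recovery 14,982.8113 → $14,982.81; South Transit 1,103.9966 → $1,104.00.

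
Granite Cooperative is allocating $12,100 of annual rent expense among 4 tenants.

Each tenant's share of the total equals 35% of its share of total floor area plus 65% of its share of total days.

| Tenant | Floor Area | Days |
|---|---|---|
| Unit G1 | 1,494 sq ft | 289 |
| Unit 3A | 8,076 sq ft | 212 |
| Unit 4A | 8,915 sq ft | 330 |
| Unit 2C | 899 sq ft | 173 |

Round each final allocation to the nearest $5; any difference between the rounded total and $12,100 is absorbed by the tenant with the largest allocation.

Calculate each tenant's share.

Unit G1: $2,590; Unit 3A: $3,425; Unit 4A: $4,535; Unit 2C: $1,550

Totals — floor area 19,384, days 1,004.
Composite weights (35% floor area + 65% days): Unit G1 0.2141; Unit 3A 0.2831; Unit 4A 0.3746; Unit 2C 0.1282.
Pro-rata amounts: Unit G1 2,590.34; Unit 3A 3,425.17; Unit 4A 4,532.85; Unit 2C 1,551.64.
Rounded to nearest $5: Unit G1 $2,590; Unit 3A $3,425; Unit 4A $4,535; Unit 2C $1,550. Sum = $12,100.
Sum already equals the total — no adjustment.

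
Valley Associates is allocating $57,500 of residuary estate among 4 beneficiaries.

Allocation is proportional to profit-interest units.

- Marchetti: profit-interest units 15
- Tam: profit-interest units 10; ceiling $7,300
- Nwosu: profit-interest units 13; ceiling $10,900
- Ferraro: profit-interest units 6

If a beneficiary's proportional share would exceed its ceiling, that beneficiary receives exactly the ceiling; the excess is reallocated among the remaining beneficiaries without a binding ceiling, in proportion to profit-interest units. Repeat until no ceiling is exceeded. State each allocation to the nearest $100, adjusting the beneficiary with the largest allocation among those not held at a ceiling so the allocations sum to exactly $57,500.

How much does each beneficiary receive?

Marchetti: $28,100; Tam: $7,300; Nwosu: $10,900; Ferraro: $11,200

Combined profit-interest units = 44.
Pro-rata shares before constraints: Marchetti 19,602.27; Tam 13,068.18; Nwosu 16,988.64; Ferraro 7,840.91.
Capped: Tam ($7,300), Nwosu ($10,900); remaining pool $39,300 reallocated over remaining profit-interest units 21.
Shares after redistribution: Marchetti 28,071.43 → $28,100; Ferraro 11,228.57 → $11,200.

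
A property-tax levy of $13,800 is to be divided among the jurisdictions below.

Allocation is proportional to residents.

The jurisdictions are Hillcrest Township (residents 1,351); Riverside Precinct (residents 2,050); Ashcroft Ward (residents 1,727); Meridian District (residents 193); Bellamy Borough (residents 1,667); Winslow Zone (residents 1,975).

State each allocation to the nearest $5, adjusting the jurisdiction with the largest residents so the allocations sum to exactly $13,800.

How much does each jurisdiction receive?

Hillcrest Township: $2,080 | Riverside Precinct: $3,160 | Ashcroft Ward: $2,660 | Meridian District: $295 | Bellamy Borough: $2,565 | Winslow Zone: $3,040

Sum of residents: 1,351 + 2,050 + 1,727 + 193 + 1,667 + 1,975 = 8,963.
Proportional shares: Hillcrest Township 2,080.08; Riverside Precinct 3,156.31; Ashcroft Ward 2,659.00; Meridian District 297.15; Bellamy Borough 2,566.62; Winslow Zone 3,040.83.
Rounded to nearest $5: Hillcrest Township $2,080; Riverside Precinct $3,155; Ashcroft Ward $2,660; Meridian District $295; Bellamy Borough $2,565; Winslow Zone $3,040. Sum = $13,795.
Difference $13,800 − $13,795 = +$5 applied to largest residents (Riverside Precinct): Riverside Precinct becomes $3,160.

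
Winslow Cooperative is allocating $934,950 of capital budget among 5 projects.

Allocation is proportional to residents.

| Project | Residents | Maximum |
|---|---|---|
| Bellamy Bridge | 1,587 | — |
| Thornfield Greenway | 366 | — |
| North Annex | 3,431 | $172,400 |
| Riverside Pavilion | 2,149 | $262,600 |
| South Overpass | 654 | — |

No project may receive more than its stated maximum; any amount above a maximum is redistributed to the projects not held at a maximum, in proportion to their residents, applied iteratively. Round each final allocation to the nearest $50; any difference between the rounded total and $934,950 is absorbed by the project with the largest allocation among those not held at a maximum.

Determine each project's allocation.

Bellamy Bridge: $304,350 | Thornfield Greenway: $70,200 | North Annex: $172,400 | Riverside Pavilion: $262,600 | South Overpass: $125,400

Total residents = 8,187.
Unconstrained shares: Bellamy Bridge 181,234.35; Thornfield Greenway 41,796.96; North Annex 391,817.94; Riverside Pavilion 245,414.38; South Overpass 74,686.37.
Capped: North Annex ($172,400); residual $762,550 reallocated over remaining residents 4,756.
Capped: Riverside Pavilion ($262,600); residual $499,950 reallocated over remaining residents 2,607.
Redistributed shares: Bellamy Bridge 304,342.41 → $304,350; Thornfield Greenway 70,188.61 → $70,200; South Overpass 125,418.99 → $125,400.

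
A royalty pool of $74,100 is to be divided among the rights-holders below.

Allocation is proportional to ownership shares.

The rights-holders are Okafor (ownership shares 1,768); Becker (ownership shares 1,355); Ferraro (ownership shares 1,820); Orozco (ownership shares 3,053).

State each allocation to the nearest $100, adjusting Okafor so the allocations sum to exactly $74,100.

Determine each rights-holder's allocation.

Okafor: $16,300 · Becker: $12,600 · Ferraro: $16,900 · Orozco: $28,300

Combined ownership shares = 7,996.
Unrounded shares: Okafor 1,768/7,996 × $74,100 = 16,384.29; Becker 1,355/7,996 × $74,100 = 12,556.97; Ferraro 1,820/7,996 × $74,100 = 16,866.18; Orozco 3,053/7,996 × $74,100 = 28,292.56.
At nearest $100: Okafor $16,400; Becker $12,600; Ferraro $16,900; Orozco $28,300. Sum = $74,200.
Difference $74,100 − $74,200 = −$100 applied to Okafor: Okafor becomes $16,300.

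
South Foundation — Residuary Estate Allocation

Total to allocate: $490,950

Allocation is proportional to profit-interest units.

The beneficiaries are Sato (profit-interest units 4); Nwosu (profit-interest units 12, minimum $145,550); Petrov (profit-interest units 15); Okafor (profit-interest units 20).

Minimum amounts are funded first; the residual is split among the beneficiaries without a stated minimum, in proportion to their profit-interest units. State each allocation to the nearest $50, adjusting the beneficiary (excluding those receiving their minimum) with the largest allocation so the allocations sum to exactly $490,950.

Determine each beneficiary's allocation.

Sato: $35,450; Nwosu: $145,550; Petrov: $132,850; Okafor: $177,100

Guaranteed amounts: Nwosu $145,550. Remaining pool $345,400.
Remaining pool split over remaining profit-interest units 39: Sato 35,425.64 → $35,450; Petrov 132,846.15 → $132,850; Okafor 177,128.21 → $177,150.
Rounding difference −$50 applied to Okafor → $177,100.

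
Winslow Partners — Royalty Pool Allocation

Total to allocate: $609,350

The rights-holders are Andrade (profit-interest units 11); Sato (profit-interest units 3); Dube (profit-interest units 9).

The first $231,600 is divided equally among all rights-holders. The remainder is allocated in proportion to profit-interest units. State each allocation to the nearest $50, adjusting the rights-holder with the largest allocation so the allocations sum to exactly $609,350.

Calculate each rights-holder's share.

Equal tier: $231,600 ÷ 3 = $77,200 apiece.
Remainder $377,750 by profit-interest units (total 23): Andrade 180,663.04 → $180,650; Sato 49,271.74 → $49,250; Dube 147,815.22 → $147,800.
Rounding difference +$50 on remainder applied to Andrade.
Totals: Andrade $77,200 + $180,700 = $257,900; Sato $77,200 + $49,250 = $126,450; Dube $77,200 + $147,800 = $225,000.

Andrade: $257,900; Sato: $126,450; Dube: $225,000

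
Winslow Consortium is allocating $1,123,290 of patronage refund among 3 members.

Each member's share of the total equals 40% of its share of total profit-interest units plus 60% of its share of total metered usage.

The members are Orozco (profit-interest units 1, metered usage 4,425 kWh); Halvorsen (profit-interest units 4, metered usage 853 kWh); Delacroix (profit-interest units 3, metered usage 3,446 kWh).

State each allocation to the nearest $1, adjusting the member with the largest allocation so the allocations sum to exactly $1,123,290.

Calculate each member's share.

Totals — profit-interest units 8, metered usage 8,724.
Combined weights (40% profit-interest units + 60% metered usage): Orozco 0.3543; Halvorsen 0.2587; Delacroix 0.3870.
Proportional shares: Orozco 398,018.57; Halvorsen 290,556.65; Delacroix 434,714.78.
Rounded to nearest $1: Orozco $398,019; Halvorsen $290,557; Delacroix $434,715. Sum = $1,123,291.
Difference $1,123,290 − $1,123,291 = −$1 applied to largest allocation (Delacroix): Delacroix becomes $434,714.

Orozco: $398,019 | Halvorsen: $290,557 | Delacroix: $434,714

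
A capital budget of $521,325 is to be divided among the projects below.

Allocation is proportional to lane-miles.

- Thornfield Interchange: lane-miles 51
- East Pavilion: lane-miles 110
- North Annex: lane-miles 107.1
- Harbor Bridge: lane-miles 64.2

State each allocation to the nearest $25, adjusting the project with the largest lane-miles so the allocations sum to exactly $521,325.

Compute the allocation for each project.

Thornfield Interchange: $80,000 · East Pavilion: $172,575 · North Annex: $168,025 · Harbor Bridge: $100,725

Total lane-miles = 51 + 110 + 107.1 + 64.2 = 332.3.
Proportional shares: Thornfield Interchange 80,010.76; East Pavilion 172,572.22; North Annex 168,022.59; Harbor Bridge 100,719.43.
At nearest $25: Thornfield Interchange $80,000; East Pavilion $172,575; North Annex $168,025; Harbor Bridge $100,725. Sum = $521,325.
Sum already equals the total — no adjustment.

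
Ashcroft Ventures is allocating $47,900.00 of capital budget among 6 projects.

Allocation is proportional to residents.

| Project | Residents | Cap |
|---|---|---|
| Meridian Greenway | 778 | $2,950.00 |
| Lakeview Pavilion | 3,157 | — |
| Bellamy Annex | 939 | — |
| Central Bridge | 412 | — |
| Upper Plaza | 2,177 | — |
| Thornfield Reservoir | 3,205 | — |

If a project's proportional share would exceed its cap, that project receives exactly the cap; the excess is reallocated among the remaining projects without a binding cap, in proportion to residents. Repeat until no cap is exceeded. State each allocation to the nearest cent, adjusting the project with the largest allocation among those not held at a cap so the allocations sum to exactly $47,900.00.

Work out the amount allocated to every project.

Residents total: 10,668.
Pro-rata shares before constraints: Meridian Greenway 3,493.2696; Lakeview Pavilion 14,175.1312; Bellamy Annex 4,216.1699; Central Bridge 1,849.9063; Upper Plaza 9,774.8688; Thornfield Reservoir 14,390.6543.
Cap binds for Meridian Greenway ($2,950.00); balance $44,950.00 reallocated over remaining residents 9,890.
Redistributed shares: Lakeview Pavilion 14,348.5490 → $14,348.55; Bellamy Annex 4,267.7503 → $4,267.75; Central Bridge 1,872.5379 → $1,872.54; Upper Plaza 9,894.4540 → $9,894.45; Thornfield Reservoir 14,566.7088 → $14,566.71.

Meridian Greenway: $2,950.00 | Lakeview Pavilion: $14,348.55 | Bellamy Annex: $4,267.75 | Central Bridge: $1,872.54 | Upper Plaza: $9,894.45 | Thornfield Reservoir: $14,566.71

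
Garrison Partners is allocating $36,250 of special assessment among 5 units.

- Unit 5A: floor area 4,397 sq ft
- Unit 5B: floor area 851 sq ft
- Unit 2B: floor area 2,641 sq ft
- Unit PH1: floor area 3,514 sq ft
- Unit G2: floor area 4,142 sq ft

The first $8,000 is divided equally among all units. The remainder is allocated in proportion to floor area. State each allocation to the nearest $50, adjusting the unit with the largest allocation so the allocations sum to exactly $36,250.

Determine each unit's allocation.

Unit 5A: $9,550 | Unit 5B: $3,150 | Unit 2B: $6,400 | Unit PH1: $8,000 | Unit G2: $9,150

Equal tier: $8,000 ÷ 5 = $1,600 apiece.
Remainder $28,250 by floor area (total 15,545): Unit 5A 7,990.69 → $8,000; Unit 5B 1,546.53 → $1,550; Unit 2B 4,799.50 → $4,800; Unit PH1 6,386.01 → $6,400; Unit G2 7,527.28 → $7,550.
Rounding difference −$50 on remainder applied to Unit 5A.
Totals: Unit 5A $1,600 + $7,950 = $9,550; Unit 5B $1,600 + $1,550 = $3,150; Unit 2B $1,600 + $4,800 = $6,400; Unit PH1 $1,600 + $6,400 = $8,000; Unit G2 $1,600 + $7,550 = $9,150.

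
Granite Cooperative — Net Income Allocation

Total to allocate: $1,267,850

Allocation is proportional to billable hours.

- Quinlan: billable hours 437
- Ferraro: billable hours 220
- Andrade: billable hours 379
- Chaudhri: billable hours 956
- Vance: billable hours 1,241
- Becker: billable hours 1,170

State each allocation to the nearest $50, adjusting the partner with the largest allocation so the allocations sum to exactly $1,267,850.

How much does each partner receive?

Quinlan: $125,850 | Ferraro: $63,350 | Andrade: $109,150 | Chaudhri: $275,300 | Vance: $357,300 | Becker: $336,900

Combined billable hours = 4,403.
Pro-rata amounts: Quinlan 437/4,403 × $1,267,850 = 125,834.76; Ferraro 220/4,403 × $1,267,850 = 63,349.31; Andrade 379/4,403 × $1,267,850 = 109,133.58; Chaudhri 956/4,403 × $1,267,850 = 275,281.54; Vance 1,241/4,403 × $1,267,850 = 357,347.68; Becker 1,170/4,403 × $1,267,850 = 336,903.13.
After rounding ($50): Quinlan $125,850; Ferraro $63,350; Andrade $109,150; Chaudhri $275,300; Vance $357,350; Becker $336,900. Sum = $1,267,900.
Difference $1,267,850 − $1,267,900 = −$50 applied to largest allocation (Vance): Vance becomes $357,300.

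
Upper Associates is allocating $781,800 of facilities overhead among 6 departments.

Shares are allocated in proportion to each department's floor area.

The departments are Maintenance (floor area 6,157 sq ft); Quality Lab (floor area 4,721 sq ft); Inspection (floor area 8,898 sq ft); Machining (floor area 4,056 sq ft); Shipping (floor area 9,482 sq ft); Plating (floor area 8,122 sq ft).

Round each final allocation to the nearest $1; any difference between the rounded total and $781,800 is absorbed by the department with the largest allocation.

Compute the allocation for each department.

Sum of floor area: 41,436.
Raw shares: Maintenance 6,157/41,436 × $781,800 = 116,168.13; Quality Lab 4,721/41,436 × $781,800 = 89,074.18; Inspection 8,898/41,436 × $781,800 = 167,884.36; Machining 4,056/41,436 × $781,800 = 76,527.19; Shipping 9,482/41,436 × $781,800 = 178,903.07; Plating 8,122/41,436 × $781,800 = 153,243.06.
After rounding ($1): Maintenance $116,168; Quality Lab $89,074; Inspection $167,884; Machining $76,527; Shipping $178,903; Plating $153,243. Sum = $781,799.
Difference $781,800 − $781,799 = +$1 applied to largest allocation (Shipping): Shipping becomes $178,904.

Maintenance: $116,168 | Quality Lab: $89,074 | Inspection: $167,884 | Machining: $76,527 | Shipping: $178,904 | Plating: $153,243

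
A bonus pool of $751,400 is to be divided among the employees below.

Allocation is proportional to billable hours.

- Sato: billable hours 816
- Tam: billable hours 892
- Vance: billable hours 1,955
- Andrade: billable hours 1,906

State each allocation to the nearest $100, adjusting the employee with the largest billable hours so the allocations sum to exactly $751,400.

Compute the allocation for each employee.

Sato: $110,100 · Tam: $120,400 · Vance: $263,700 · Andrade: $257,200

Sum of billable hours: 5,569.
Unrounded shares: Sato 816/5,569 × $751,400 = 110,099.19; Tam 892/5,569 × $751,400 = 120,353.53; Vance 1,955/5,569 × $751,400 = 263,779.31; Andrade 1,906/5,569 × $751,400 = 257,167.97.
Rounded to nearest $100: Sato $110,100; Tam $120,400; Vance $263,800; Andrade $257,200. Sum = $751,500.
Difference $751,400 − $751,500 = −$100 applied to largest billable hours (Vance): Vance becomes $263,700.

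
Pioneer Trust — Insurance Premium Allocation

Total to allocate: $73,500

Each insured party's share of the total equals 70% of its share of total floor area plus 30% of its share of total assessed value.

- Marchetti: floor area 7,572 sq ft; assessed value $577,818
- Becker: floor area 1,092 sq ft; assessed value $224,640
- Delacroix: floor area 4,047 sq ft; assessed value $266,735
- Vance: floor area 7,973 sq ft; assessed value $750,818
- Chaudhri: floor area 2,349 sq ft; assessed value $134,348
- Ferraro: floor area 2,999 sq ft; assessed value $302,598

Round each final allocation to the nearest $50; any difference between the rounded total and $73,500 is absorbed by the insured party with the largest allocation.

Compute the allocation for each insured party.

Floor area total 26,032; assessed value total 2,256,957.
Blended shares (70% floor area + 30% assessed value): Marchetti 0.2804; Becker 0.0592; Delacroix 0.1443; Vance 0.3142; Chaudhri 0.0810; Ferraro 0.1209.
Raw shares: Marchetti 20,610.57; Becker 4,352.93; Delacroix 10,604.49; Vance 23,093.28; Chaudhri 5,955.15; Ferraro 8,883.58.
At nearest $50: Marchetti $20,600; Becker $4,350; Delacroix $10,600; Vance $23,100; Chaudhri $5,950; Ferraro $8,900. Sum = $73,500.
Sum already equals the total — no adjustment.

Marchetti: $20,600 · Becker: $4,350 · Delacroix: $10,600 · Vance: $23,100 · Chaudhri: $5,950 · Ferraro: $8,900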